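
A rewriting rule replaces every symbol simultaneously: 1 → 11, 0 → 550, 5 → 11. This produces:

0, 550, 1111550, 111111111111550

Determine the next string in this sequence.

1111111111111111111111111111550

Applying the rule to each of the 15 symbols of 111111111111550 gives the pieces 11 11 11 11 11 11 11 11 11 11 11 11 11 11 550, which concatenate to the answer.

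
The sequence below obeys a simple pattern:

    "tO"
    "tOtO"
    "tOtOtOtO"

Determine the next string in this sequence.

Every step duplicates the string.
So the next term is two copies of tOtOtOtO.

tOtOtOtOtOtOtOtO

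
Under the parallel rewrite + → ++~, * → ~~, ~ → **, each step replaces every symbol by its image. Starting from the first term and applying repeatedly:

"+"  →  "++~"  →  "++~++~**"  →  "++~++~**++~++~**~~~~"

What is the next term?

++~++~**++~++~**~~~~++~++~**++~++~**~~~~********

φ(++~++~**++~++~**~~~~) expands symbol-by-symbol to ++~ ++~ ** ++~ ++~ ** ~~ ~~ ++~ ++~ ** ++~ ++~ ** ~~ ~~ ** ** ** **; joining the 20 pieces gives the next term.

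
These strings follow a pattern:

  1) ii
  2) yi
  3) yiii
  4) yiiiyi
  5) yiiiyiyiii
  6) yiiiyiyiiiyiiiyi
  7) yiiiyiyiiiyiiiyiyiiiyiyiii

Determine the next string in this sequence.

This is a Fibonacci-style word recurrence s(k) = s(k−1)·s(k−2): e.g. yi·ii = yiii.
So term 8 is yiiiyiyiiiyiiiyiyiiiyiyiii·yiiiyiyiiiyiiiyi.

yiiiyiyiiiyiiiyiyiiiyiyiiiyiiiyiyiiiyiiiyi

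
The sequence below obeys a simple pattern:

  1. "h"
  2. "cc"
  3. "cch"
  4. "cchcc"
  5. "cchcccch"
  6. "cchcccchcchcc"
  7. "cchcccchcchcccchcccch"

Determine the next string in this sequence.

cchcccchcchcccchcccchcchcccchcchcc

This is a Fibonacci-style word recurrence s(k) = s(k−1)·s(k−2): e.g. cc·h = cch.
Continuing: cchcccchcchcccchcccch · cchcccchcchcc gives term 8.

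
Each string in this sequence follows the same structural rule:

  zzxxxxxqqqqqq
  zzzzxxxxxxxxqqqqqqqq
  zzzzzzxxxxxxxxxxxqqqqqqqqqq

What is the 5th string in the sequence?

zzzzzzzzzzxxxxxxxxxxxxxxxxxqqqqqqqqqqqqqq

Each string has the form z^{2n-2} x^{3n-1} q^{2n+2}, where the shown terms are n = 2, 3, 4.
At n = 6 the blocks have lengths 10, 17, 14.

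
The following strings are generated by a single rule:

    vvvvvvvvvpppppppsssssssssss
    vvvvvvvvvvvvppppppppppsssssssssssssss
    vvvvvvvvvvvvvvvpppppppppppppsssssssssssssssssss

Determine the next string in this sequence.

vvvvvvvvvvvvvvvvvvppppppppppppppppsssssssssssssssssssssss

Term n consists of 3n+3 v's, followed by 3n+1 p's, followed by 4n+3 s's, where the shown terms are n = 2, 3, 4.
At n = 5 the blocks have lengths 18, 16, 23.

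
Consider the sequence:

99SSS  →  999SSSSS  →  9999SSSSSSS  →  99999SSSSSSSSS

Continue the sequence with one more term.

The n-th term is n 9's then 2n-1 S's, where the shown terms are n = 2, 3, 4, 5.
Setting n = 6 gives 6, 11 characters in each block.

999999SSSSSSSSSSS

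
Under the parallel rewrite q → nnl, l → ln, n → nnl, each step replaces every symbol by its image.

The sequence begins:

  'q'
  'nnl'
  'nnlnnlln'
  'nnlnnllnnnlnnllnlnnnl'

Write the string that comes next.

nnlnnllnnnlnnllnlnnnlnnlnnllnnnlnnllnlnnnllnnnlnnlnnlln

φ(nnlnnllnnnlnnllnlnnnl) expands symbol-by-symbol to nnl nnl ln nnl nnl ln ln nnl nnl nnl ln nnl nnl ln ln nnl ln nnl nnl nnl ln; joining the 21 pieces gives the next term.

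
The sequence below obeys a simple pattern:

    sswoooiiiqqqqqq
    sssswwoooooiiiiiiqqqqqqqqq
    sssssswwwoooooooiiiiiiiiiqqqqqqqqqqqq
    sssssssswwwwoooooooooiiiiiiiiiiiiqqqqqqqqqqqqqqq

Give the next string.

Term n consists of 2n s's, followed by n w's, followed by 2n+1 o's, followed by 3n i's, followed by 3n+3 q's (n = 1, 2, …).
For the next term, n = 5, so the run lengths are 10, 5, 11, 15, 18.

sssssssssswwwwwoooooooooooiiiiiiiiiiiiiiiqqqqqqqqqqqqqqqqqq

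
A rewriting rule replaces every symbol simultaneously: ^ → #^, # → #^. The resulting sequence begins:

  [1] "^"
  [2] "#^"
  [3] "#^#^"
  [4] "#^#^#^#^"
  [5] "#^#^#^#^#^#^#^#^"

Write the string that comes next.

Rewriting the 16 symbols of #^#^#^#^#^#^#^#^ one by one yields #^ #^ #^ #^ #^ #^ #^ #^ #^ #^ #^ #^ #^ #^ #^ #^; concatenated:

#^#^#^#^#^#^#^#^#^#^#^#^#^#^#^#^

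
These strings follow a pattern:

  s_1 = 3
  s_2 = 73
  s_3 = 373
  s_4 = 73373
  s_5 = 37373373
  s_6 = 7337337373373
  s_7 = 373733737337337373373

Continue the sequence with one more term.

7337337373373373733737337337373373

This is a Fibonacci-style word recurrence s(k) = s(k−2)·s(k−1): e.g. 3·73 = 373.
So term 8 is 7337337373373·373733737337337373373.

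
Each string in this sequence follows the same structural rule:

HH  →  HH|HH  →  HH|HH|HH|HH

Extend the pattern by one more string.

Each string is two copies of the previous one joined by '|'.
So the next term is two copies of HH|HH|HH|HH with '|' between the halves.

HH|HH|HH|HH|HH|HH|HH|HH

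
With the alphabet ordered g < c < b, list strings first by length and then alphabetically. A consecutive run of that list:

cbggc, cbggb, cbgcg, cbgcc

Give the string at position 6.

cbgbg

Stepping forward 2 times from cbgcc: cbgcc → cbgcb, then the target.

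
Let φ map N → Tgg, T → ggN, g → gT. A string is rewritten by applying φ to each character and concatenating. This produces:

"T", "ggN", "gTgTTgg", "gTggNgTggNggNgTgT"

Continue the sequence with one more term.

Applying the rule to each of the 17 symbols of gTggNgTggNggNgTgT gives the pieces gT ggN gT gT Tgg gT ggN gT gT Tgg gT gT Tgg gT ggN gT ggN, which concatenate to the answer.

gTggNgTgTTgggTggNgTgTTgggTgTTgggTggNgTggN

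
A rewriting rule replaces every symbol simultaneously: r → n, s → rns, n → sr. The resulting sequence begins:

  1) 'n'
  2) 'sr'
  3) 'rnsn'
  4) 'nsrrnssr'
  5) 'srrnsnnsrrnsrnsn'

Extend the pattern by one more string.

Replace each of the 16 characters of srrnsnnsrrnsrnsn in place — rns n n sr rns sr sr rns n n sr rns n sr rns sr — and concatenate.

rnsnnsrrnssrsrrnsnnsrrnsnsrrnssr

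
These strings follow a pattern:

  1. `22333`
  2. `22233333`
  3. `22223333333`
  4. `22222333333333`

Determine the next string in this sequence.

22222233333333333

The n-th term is n+1 2's then 2n+1 3's (n = 1, 2, …).
At n = 5 the blocks have lengths 6, 11.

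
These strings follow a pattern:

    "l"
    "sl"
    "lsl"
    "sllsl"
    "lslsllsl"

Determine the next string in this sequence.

This is a Fibonacci-style word recurrence s(k) = s(k−2)·s(k−1): e.g. l·sl = lsl.
So term 6 is sllsl·lslsllsl.

sllsllslsllsl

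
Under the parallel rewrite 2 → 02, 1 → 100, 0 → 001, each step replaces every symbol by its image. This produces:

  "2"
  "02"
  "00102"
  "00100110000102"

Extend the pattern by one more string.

Rewriting the 14 symbols of 00100110000102 one by one yields 001 001 100 001 001 100 100 001 001 001 001 100 001 02; concatenated:

00100110000100110010000100100100110000102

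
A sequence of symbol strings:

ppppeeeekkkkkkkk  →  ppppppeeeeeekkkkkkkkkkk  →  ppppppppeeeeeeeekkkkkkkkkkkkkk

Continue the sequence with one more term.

ppppppppppeeeeeeeeeekkkkkkkkkkkkkkkkk

The n-th term is 2n p's then 2n e's then 3n+2 k's, where the shown terms are n = 2, 3, 4.
Setting n = 5 gives 10, 10, 17 characters in each block.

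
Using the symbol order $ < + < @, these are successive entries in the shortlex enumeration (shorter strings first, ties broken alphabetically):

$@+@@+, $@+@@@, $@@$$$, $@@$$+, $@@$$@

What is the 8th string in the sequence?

Stepping forward 3 times from $@@$$@: $@@$$@ → $@@$+$ → $@@$++, then the target.

$@@$+@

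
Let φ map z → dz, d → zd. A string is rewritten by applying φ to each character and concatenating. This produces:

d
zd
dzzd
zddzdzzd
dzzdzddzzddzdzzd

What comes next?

φ(dzzdzddzzddzdzzd) expands symbol-by-symbol to zd dz dz zd dz zd zd dz dz zd zd dz zd dz dz zd; joining the 16 pieces gives the next term.

zddzdzzddzzdzddzdzzdzddzzddzdzzd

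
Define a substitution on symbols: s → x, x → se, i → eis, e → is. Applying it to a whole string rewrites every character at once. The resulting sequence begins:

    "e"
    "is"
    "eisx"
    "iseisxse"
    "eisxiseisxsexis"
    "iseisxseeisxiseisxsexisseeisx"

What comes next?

Rewriting the 29 symbols of iseisxseeisxiseisxsexisseeisx one by one yields eis x is eis x se x is is eis x se eis x is eis x se x is se eis x x is is eis x se; concatenated:

eisxiseisxsexisiseisxseeisxiseisxsexisseeisxxisiseisxse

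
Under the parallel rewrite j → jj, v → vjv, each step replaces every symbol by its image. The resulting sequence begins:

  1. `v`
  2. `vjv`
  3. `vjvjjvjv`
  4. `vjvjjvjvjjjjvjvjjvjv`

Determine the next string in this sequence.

Replace each of the 20 characters of vjvjjvjvjjjjvjvjjvjv in place — vjv jj vjv jj jj vjv jj vjv jj jj jj jj vjv jj vjv jj jj vjv jj vjv — and concatenate.

vjvjjvjvjjjjvjvjjvjvjjjjjjjjvjvjjvjvjjjjvjvjjvjv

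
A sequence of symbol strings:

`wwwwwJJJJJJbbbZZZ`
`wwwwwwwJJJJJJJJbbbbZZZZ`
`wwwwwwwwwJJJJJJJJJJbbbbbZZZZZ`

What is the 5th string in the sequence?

wwwwwwwwwwwwwJJJJJJJJJJJJJJbbbbbbbZZZZZZZ

Term n consists of 2n-1 w's, followed by 2n J's, followed by n b's, followed by n Z's, where the shown terms are n = 3, 4, 5.
At n = 7 the blocks have lengths 13, 14, 7, 7.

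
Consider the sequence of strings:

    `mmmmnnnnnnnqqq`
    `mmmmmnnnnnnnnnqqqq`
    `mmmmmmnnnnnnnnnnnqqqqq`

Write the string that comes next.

mmmmmmmnnnnnnnnnnnnnqqqqqq

The n-th term is n+1 m's then 2n+1 n's then n q's, where the shown terms are n = 3, 4, 5.
At n = 6 the blocks have lengths 7, 13, 6.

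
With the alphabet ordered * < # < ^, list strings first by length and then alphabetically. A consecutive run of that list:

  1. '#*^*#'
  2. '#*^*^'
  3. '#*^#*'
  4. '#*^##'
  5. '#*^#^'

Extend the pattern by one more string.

Find the rightmost character of #*^#^ below ^, bump it to the next letter, and reset everything to its right to *.

#*^^*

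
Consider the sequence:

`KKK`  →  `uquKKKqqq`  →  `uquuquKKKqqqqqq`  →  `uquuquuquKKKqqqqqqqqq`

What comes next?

Each term wraps the previous one in uqu on the left and qqq on the right.
Applying this once more to uquuquuquKKKqqqqqqqqq:

uquuquuquuquKKKqqqqqqqqqqqq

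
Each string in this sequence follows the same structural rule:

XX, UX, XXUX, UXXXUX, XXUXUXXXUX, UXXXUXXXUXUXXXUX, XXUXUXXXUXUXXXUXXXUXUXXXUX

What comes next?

Each term (from the third on) is the two preceding terms concatenated in order: term 3 = XX·UX = XXUX.
Continuing: UXXXUXXXUXUXXXUX · XXUXUXXXUXUXXXUXXXUXUXXXUX gives term 8.

UXXXUXXXUXUXXXUXXXUXUXXXUXUXXXUXXXUXUXXXUX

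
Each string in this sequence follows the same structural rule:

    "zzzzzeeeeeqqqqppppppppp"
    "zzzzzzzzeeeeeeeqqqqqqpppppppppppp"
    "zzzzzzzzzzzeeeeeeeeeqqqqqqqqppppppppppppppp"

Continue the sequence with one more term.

Each string has the form z^{3n-1} e^{2n+1} q^{2n} p^{3n+3}, where the shown terms are n = 2, 3, 4.
Setting n = 5 gives 14, 11, 10, 18 characters in each block.

zzzzzzzzzzzzzzeeeeeeeeeeeqqqqqqqqqqpppppppppppppppppp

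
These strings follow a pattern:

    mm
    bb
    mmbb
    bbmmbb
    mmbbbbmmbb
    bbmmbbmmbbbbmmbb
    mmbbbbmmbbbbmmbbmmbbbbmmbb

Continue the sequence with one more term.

From term 3 onward, concatenate the second-to-last term with the last: mm·bb = mmbb, bb·mmbb = bbmmbb, …
So term 8 is bbmmbbmmbbbbmmbb·mmbbbbmmbbbbmmbbmmbbbbmmbb.

bbmmbbmmbbbbmmbbmmbbbbmmbbbbmmbbmmbbbbmmbb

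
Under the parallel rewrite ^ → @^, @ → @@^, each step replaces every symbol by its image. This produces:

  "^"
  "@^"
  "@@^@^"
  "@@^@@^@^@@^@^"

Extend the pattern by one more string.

Applying the rule to each of the 13 symbols of @@^@@^@^@@^@^ gives the pieces @@^ @@^ @^ @@^ @@^ @^ @@^ @^ @@^ @@^ @^ @@^ @^, which concatenate to the answer.

@@^@@^@^@@^@@^@^@@^@^@@^@@^@^@@^@^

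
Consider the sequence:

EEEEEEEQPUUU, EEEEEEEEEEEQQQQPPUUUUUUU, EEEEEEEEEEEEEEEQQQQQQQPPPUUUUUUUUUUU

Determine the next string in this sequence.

Term n consists of 4n+3 E's, followed by 3n-2 Q's, followed by n P's, followed by 4n-1 U's (n = 1, 2, …).
Setting n = 4 gives 19, 10, 4, 15 characters in each block.

EEEEEEEEEEEEEEEEEEEQQQQQQQQQQPPPPUUUUUUUUUUUUUUU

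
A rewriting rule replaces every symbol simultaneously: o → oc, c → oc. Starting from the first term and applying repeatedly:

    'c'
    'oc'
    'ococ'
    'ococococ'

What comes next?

Rewriting each symbol of ococococ: o→oc, c→oc, o→oc, c→oc, o→oc, c→oc, o→oc, c→oc, which concatenates to oc oc oc oc oc oc oc oc.

ococococococococ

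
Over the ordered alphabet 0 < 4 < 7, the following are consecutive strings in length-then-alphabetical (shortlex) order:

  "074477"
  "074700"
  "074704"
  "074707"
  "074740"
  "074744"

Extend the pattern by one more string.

Find the rightmost character of 074744 below 7, bump it to the next letter, and reset everything to its right to 0.

074747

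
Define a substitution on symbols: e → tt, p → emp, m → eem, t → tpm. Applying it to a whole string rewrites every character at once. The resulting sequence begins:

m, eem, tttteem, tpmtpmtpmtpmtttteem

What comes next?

tpmempeemtpmempeemtpmempeemtpmempeemtpmtpmtpmtpmtttteem

Replace each of the 19 characters of tpmtpmtpmtpmtttteem in place — tpm emp eem tpm emp eem tpm emp eem tpm emp eem tpm tpm tpm tpm tt tt eem — and concatenate.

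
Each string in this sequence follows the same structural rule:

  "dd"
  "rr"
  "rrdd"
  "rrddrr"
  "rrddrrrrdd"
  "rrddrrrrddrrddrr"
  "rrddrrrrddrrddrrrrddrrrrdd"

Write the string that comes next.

This is a Fibonacci-style word recurrence s(k) = s(k−1)·s(k−2): e.g. rr·dd = rrdd.
So term 8 is rrddrrrrddrrddrrrrddrrrrdd·rrddrrrrddrrddrr.

rrddrrrrddrrddrrrrddrrrrddrrddrrrrddrrddrr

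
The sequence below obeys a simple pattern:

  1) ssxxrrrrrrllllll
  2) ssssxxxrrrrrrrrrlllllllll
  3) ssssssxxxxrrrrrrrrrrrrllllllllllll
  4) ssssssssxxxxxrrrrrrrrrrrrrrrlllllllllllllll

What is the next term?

ssssssssssxxxxxxrrrrrrrrrrrrrrrrrrllllllllllllllllll

The n-th term is 2n-2 s's then n x's then 3n r's then 3n l's, where the shown terms are n = 2, 3, 4, 5.
At n = 6 the blocks have lengths 10, 6, 18, 18.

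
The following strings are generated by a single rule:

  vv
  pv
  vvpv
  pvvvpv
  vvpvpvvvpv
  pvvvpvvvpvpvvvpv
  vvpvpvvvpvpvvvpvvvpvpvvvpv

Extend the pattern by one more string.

pvvvpvvvpvpvvvpvvvpvpvvvpvpvvvpvvvpvpvvvpv

This is a Fibonacci-style word recurrence s(k) = s(k−2)·s(k−1): e.g. vv·pv = vvpv.
Continuing: pvvvpvvvpvpvvvpv · vvpvpvvvpvpvvvpvvvpvpvvvpv gives term 8.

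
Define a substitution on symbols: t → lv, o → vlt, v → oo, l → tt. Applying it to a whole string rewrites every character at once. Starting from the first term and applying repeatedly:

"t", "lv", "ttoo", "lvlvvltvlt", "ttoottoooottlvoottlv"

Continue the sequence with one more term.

φ(ttoottoooottlvoottlv) expands symbol-by-symbol to lv lv vlt vlt lv lv vlt vlt vlt vlt lv lv tt oo vlt vlt lv lv tt oo; joining the 20 pieces gives the next term.

lvlvvltvltlvlvvltvltvltvltlvlvttoovltvltlvlvttoo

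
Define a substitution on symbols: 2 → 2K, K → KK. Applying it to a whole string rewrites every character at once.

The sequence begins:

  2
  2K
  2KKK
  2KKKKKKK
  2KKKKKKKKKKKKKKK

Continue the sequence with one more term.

Rewriting the 16 symbols of 2KKKKKKKKKKKKKKK one by one yields 2K KK KK KK KK KK KK KK KK KK KK KK KK KK KK KK; concatenated:

2KKKKKKKKKKKKKKKKKKKKKKKKKKKKKKK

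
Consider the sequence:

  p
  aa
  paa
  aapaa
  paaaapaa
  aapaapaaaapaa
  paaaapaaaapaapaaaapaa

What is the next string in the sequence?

Each term (from the third on) is the two preceding terms concatenated in order: term 3 = p·aa = paa.
So term 8 is aapaapaaaapaa·paaaapaaaapaapaaaapaa.

aapaapaaaapaapaaaapaaaapaapaaaapaa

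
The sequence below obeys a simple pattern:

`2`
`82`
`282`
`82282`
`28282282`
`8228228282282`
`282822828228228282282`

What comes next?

Each term (from the third on) is the two preceding terms concatenated in order: term 3 = 2·82 = 282.
The next term joins 8228228282282 and 282822828228228282282.

8228228282282282822828228228282282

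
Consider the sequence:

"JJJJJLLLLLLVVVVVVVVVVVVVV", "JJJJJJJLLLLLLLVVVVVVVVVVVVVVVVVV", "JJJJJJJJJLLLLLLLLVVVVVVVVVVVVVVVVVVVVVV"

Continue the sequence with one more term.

Term n consists of 2n-1 J's, followed by n+3 L's, followed by 4n+2 V's, where the shown terms are n = 3, 4, 5.
Setting n = 6 gives 11, 9, 26 characters in each block.

JJJJJJJJJJJLLLLLLLLLVVVVVVVVVVVVVVVVVVVVVVVVVV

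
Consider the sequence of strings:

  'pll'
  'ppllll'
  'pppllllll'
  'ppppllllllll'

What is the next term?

The n-th term is n p's then 2n l's (n = 1, 2, …).
For the next term, n = 5, so the run lengths are 5, 10.

pppppllllllllll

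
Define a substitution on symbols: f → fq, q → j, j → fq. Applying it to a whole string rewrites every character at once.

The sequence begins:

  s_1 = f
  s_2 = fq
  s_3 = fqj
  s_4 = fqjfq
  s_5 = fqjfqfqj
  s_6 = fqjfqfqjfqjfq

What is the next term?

fqjfqfqjfqjfqfqjfqfqj

φ(fqjfqfqjfqjfq) expands symbol-by-symbol to fq j fq fq j fq j fq fq j fq fq j; joining the 13 pieces gives the next term.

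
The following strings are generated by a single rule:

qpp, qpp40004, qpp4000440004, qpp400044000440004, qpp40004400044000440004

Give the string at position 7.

qpp400044000440004400044000440004

Every step adds 40004 to the end: s(k+1) = s(k)·40004.
From qpp40004400044000440004, 2 further steps: qpp40004400044000440004 → qpp4000440004400044000440004 → (answer).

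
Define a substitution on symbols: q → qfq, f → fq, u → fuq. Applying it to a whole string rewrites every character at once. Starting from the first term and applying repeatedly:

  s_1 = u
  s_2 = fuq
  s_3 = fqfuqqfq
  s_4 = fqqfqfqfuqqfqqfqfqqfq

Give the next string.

Replace each of the 21 characters of fqqfqfqfuqqfqqfqfqqfq in place — fq qfq qfq fq qfq fq qfq fq fuq qfq qfq fq qfq qfq fq qfq fq qfq qfq fq qfq — and concatenate.

fqqfqqfqfqqfqfqqfqfqfuqqfqqfqfqqfqqfqfqqfqfqqfqqfqfqqfq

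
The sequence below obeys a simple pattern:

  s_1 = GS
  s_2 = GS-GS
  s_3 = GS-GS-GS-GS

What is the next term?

GS-GS-GS-GS-GS-GS-GS-GS

s(k+1) = s(k)·-·s(k) — each term doubles the last with '-' between the halves.
One more doubling of GS-GS-GS-GS gives the answer.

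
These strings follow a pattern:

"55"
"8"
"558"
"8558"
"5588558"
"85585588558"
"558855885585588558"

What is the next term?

85585588558558855885585588558

From term 3 onward, concatenate the second-to-last term with the last: 55·8 = 558, 8·558 = 8558, …
The next term joins 85585588558 and 558855885585588558.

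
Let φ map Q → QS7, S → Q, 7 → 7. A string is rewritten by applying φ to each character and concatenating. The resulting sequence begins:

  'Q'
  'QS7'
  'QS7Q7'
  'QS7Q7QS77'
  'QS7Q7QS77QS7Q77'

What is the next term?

Rewriting the 15 symbols of QS7Q7QS77QS7Q77 one by one yields QS7 Q 7 QS7 7 QS7 Q 7 7 QS7 Q 7 QS7 7 7; concatenated:

QS7Q7QS77QS7Q77QS7Q7QS777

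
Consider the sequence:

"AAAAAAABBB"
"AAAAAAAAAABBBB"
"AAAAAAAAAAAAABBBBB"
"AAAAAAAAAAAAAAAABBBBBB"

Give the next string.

Reading off run lengths: A runs 7, 10, 13, 16; B runs 3, 4, 5, 6 — each is linear in n, where the shown terms are n = 2, 3, 4, 5.
Setting n = 6 gives 19, 7 characters in each block.

AAAAAAAAAAAAAAAAAAABBBBBBB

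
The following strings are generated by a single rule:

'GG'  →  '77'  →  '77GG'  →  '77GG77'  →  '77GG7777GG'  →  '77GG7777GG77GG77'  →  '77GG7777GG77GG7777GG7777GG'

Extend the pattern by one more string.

Each term (from the third on) is the previous term followed by the one before it: term 3 = 77·GG = 77GG.
The next term joins 77GG7777GG77GG7777GG7777GG and 77GG7777GG77GG77.

77GG7777GG77GG7777GG7777GG77GG7777GG77GG77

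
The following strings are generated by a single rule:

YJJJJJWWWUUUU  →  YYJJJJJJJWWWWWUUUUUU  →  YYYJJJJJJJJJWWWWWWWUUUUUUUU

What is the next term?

Term n consists of n-1 Y's, followed by 2n+1 J's, followed by 2n-1 W's, followed by 2n U's, where the shown terms are n = 2, 3, 4.
For the next term, n = 5, so the run lengths are 4, 11, 9, 10.

YYYYJJJJJJJJJJJWWWWWWWWWUUUUUUUUUU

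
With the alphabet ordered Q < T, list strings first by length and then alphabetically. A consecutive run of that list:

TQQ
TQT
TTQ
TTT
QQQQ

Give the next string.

QQQT

Treat QQQQ as a base-2 numeral over the given alphabet and add one, carrying through any trailing T's.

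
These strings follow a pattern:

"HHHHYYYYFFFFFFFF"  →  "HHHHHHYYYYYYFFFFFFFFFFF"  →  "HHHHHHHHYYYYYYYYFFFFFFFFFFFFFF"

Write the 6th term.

HHHHHHHHHHHHHHYYYYYYYYYYYYYYFFFFFFFFFFFFFFFFFFFFFFF

Each string has the form H^{2n} Y^{2n} F^{3n+2}, where the shown terms are n = 2, 3, 4.
Setting n = 7 gives 14, 14, 23 characters in each block.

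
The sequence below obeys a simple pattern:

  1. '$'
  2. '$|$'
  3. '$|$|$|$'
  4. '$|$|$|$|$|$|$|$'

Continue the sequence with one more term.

s(k+1) = s(k)·|·s(k) — each term doubles the last with '|' between the halves.
So the next term is two copies of $|$|$|$|$|$|$|$ with '|' between the halves.

$|$|$|$|$|$|$|$|$|$|$|$|$|$|$|$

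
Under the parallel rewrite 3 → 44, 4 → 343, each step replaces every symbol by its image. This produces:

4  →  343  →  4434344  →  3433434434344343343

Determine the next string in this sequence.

Replace each of the 19 characters of 3433434434344343343 in place — 44 343 44 44 343 44 343 343 44 343 44 343 343 44 343 44 44 343 44 — and concatenate.

44343444434344343343443434434334344343444434344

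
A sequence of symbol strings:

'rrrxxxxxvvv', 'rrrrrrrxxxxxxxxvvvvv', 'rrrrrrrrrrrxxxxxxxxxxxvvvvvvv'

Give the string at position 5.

rrrrrrrrrrrrrrrrrrrxxxxxxxxxxxxxxxxxvvvvvvvvvvv

Each string has the form r^{4n-1} x^{3n+2} v^{2n+1} (n = 1, 2, …).
For term 5, n = 5, so the run lengths are 19, 17, 11.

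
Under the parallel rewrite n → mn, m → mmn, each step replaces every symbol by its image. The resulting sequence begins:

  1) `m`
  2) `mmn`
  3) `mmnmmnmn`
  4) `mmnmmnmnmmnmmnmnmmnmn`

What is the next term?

mmnmmnmnmmnmmnmnmmnmnmmnmmnmnmmnmmnmnmmnmnmmnmmnmnmmnmn

Replace each of the 21 characters of mmnmmnmnmmnmmnmnmmnmn in place — mmn mmn mn mmn mmn mn mmn mn mmn mmn mn mmn mmn mn mmn mn mmn mmn mn mmn mn — and concatenate.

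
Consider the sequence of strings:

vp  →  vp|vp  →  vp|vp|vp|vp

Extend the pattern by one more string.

vp|vp|vp|vp|vp|vp|vp|vp

s(k+1) = s(k)·|·s(k) — each term doubles the last with '|' between the halves.
One more doubling of vp|vp|vp|vp gives the answer.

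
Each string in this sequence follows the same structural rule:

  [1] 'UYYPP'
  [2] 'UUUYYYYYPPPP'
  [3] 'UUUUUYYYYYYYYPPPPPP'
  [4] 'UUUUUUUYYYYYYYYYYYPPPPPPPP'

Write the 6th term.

Term n consists of 2n-1 U's, followed by 3n-1 Y's, followed by 2n P's (n = 1, 2, …).
For term 6, n = 6, so the run lengths are 11, 17, 12.

UUUUUUUUUUUYYYYYYYYYYYYYYYYYPPPPPPPPPPPP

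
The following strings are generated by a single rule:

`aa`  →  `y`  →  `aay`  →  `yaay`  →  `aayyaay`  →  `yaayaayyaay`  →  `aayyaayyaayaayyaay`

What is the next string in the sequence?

This is a Fibonacci-style word recurrence s(k) = s(k−2)·s(k−1): e.g. aa·y = aay.
So term 8 is yaayaayyaay·aayyaayyaayaayyaay.

yaayaayyaayaayyaayyaayaayyaay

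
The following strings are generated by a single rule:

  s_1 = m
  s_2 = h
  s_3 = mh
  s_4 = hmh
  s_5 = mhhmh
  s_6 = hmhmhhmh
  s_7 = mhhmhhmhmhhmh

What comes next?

This is a Fibonacci-style word recurrence s(k) = s(k−2)·s(k−1): e.g. m·h = mh.
So term 8 is hmhmhhmh·mhhmhhmhmhhmh.

hmhmhhmhmhhmhhmhmhhmh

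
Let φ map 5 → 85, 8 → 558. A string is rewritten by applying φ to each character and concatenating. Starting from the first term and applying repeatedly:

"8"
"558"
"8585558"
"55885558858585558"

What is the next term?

Rewriting the 17 symbols of 55885558858585558 one by one yields 85 85 558 558 85 85 85 558 558 85 558 85 558 85 85 85 558; concatenated:

85855585588585855585588555885558858585558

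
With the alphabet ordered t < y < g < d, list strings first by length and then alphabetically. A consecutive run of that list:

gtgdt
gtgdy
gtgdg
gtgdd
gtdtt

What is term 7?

gtdtg

Continuing the enumeration 2 steps past gtdtt: gtdtt → gtdty → (answer).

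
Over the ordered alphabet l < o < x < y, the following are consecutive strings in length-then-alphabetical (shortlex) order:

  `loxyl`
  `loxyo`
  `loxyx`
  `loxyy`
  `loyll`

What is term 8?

Continuing the enumeration 3 steps past loyll: loyll → loylo → loylx → (answer).

loyly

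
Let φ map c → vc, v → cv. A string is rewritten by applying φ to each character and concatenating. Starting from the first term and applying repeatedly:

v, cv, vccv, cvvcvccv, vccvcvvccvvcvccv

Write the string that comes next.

φ(vccvcvvccvvcvccv) expands symbol-by-symbol to cv vc vc cv vc cv cv vc vc cv cv vc cv vc vc cv; joining the 16 pieces gives the next term.

cvvcvccvvccvcvvcvccvcvvccvvcvccv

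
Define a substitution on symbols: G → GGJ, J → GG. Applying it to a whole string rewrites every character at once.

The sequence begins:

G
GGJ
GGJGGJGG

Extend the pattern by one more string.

GGJGGJGGGGJGGJGGGGJGGJ

Rewriting each symbol of GGJGGJGG: G→GGJ, G→GGJ, J→GG, G→GGJ, G→GGJ, J→GG, G→GGJ, G→GGJ, which concatenates to GGJ GGJ GG GGJ GGJ GG GGJ GGJ.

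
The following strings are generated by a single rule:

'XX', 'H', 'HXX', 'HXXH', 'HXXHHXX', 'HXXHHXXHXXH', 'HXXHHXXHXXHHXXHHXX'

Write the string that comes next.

HXXHHXXHXXHHXXHHXXHXXHHXXHXXH

Each term (from the third on) is the previous term followed by the one before it: term 3 = H·XX = HXX.
Continuing: HXXHHXXHXXHHXXHHXX · HXXHHXXHXXH gives term 8.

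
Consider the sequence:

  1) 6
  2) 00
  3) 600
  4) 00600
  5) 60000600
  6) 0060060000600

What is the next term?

From term 3 onward, concatenate the second-to-last term with the last: 6·00 = 600, 00·600 = 00600, …
So term 7 is 60000600·0060060000600.

600006000060060000600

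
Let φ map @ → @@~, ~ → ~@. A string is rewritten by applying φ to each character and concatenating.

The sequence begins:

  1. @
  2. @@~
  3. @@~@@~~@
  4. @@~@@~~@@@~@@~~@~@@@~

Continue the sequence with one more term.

Rewriting the 21 symbols of @@~@@~~@@@~@@~~@~@@@~ one by one yields @@~ @@~ ~@ @@~ @@~ ~@ ~@ @@~ @@~ @@~ ~@ @@~ @@~ ~@ ~@ @@~ ~@ @@~ @@~ @@~ ~@; concatenated:

@@~@@~~@@@~@@~~@~@@@~@@~@@~~@@@~@@~~@~@@@~~@@@~@@~@@~~@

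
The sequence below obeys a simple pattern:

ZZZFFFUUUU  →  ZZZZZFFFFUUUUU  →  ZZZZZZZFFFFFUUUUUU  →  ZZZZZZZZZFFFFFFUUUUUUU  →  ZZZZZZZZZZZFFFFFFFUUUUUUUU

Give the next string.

The n-th term is 2n-1 Z's then n+1 F's then n+2 U's, where the shown terms are n = 2, 3, 4, 5, 6.
Setting n = 7 gives 13, 8, 9 characters in each block.

ZZZZZZZZZZZZZFFFFFFFFUUUUUUUUU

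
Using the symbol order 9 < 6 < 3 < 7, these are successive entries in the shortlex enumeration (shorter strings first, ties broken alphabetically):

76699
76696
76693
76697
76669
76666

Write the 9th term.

Advancing 3 positions from 76666 through 76666 → 76663 → 76667 reaches term 9.

76639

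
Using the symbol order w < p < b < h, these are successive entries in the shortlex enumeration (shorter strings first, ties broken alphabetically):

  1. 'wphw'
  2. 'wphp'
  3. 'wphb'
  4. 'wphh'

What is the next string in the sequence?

The successor of wphh increments the rightmost position that isn't already h and resets every position after it to w.

wbww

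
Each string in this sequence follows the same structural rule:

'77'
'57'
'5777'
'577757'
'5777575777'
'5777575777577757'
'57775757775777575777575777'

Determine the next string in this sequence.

From term 3 onward, concatenate the last term with the second-to-last: 57·77 = 5777, 5777·57 = 577757, …
The next term joins 57775757775777575777575777 and 5777575777577757.

577757577757775757775757775777575777577757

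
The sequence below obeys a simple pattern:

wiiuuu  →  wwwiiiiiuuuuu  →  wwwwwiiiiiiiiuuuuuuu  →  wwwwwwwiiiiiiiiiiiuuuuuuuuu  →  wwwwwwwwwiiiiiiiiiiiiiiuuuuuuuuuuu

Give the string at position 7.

Each string has the form w^{2n-1} i^{3n-1} u^{2n+1} (n = 1, 2, …).
At n = 7 the blocks have lengths 13, 20, 15.

wwwwwwwwwwwwwiiiiiiiiiiiiiiiiiiiiuuuuuuuuuuuuuuu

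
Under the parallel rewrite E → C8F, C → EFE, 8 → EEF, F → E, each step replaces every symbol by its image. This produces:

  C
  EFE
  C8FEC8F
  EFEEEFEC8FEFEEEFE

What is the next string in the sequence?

Applying the rule to each of the 17 symbols of EFEEEFEC8FEFEEEFE gives the pieces C8F E C8F C8F C8F E C8F EFE EEF E C8F E C8F C8F C8F E C8F, which concatenate to the answer.

C8FEC8FC8FC8FEC8FEFEEEFEC8FEC8FC8FC8FEC8F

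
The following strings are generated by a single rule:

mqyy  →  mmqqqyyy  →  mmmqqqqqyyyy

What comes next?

The n-th term is n m's then 2n-1 q's then n+1 y's (n = 1, 2, …).
At n = 4 the blocks have lengths 4, 7, 5.

mmmmqqqqqqqyyyyy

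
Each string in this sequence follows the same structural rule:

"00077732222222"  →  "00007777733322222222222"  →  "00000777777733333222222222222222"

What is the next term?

Term n consists of n+2 0's, followed by 2n+1 7's, followed by 2n-1 3's, followed by 4n+3 2's (n = 1, 2, …).
Setting n = 4 gives 6, 9, 7, 19 characters in each block.

00000077777777733333332222222222222222222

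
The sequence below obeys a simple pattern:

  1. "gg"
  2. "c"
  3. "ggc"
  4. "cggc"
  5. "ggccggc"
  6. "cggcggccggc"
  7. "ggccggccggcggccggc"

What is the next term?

cggcggccggcggccggccggcggccggc

This is a Fibonacci-style word recurrence s(k) = s(k−2)·s(k−1): e.g. gg·c = ggc.
So term 8 is cggcggccggc·ggccggccggcggccggc.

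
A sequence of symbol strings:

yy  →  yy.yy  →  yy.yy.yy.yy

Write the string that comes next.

s(k+1) = s(k)·.·s(k) — each term doubles the last with '.' between the halves.
Doubling yy.yy.yy.yy with '.' between the halves:

yy.yy.yy.yy.yy.yy.yy.yy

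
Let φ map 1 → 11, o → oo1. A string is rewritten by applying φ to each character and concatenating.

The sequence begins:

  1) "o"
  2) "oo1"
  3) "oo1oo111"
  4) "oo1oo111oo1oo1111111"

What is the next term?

Replace each of the 20 characters of oo1oo111oo1oo1111111 in place — oo1 oo1 11 oo1 oo1 11 11 11 oo1 oo1 11 oo1 oo1 11 11 11 11 11 11 11 — and concatenate.

oo1oo111oo1oo1111111oo1oo111oo1oo111111111111111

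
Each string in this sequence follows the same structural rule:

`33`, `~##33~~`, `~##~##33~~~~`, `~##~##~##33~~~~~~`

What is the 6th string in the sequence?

~##~##~##~##~##33~~~~~~~~~~

Every step adds ~## to the front and ~~ to the end of the previous string.
From ~##~##~##33~~~~~~, 2 further steps: ~##~##~##33~~~~~~ → ~##~##~##~##33~~~~~~~~ → (answer).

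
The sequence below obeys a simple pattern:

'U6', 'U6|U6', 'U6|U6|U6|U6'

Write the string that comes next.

Every step duplicates the string with '|' between the halves.
One more doubling of U6|U6|U6|U6 gives the answer.

U6|U6|U6|U6|U6|U6|U6|U6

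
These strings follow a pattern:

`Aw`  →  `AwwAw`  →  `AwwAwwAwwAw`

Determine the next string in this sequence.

AwwAwwAwwAwwAwwAwwAwwAw

Every step duplicates the string with 'w' between the halves.
One more doubling of AwwAwwAwwAw gives the answer.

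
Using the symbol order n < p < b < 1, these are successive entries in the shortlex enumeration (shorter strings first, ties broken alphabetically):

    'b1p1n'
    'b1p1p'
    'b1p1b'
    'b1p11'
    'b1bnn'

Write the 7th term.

b1bnb

Advancing 2 positions from b1bnn through b1bnn → b1bnp reaches term 7.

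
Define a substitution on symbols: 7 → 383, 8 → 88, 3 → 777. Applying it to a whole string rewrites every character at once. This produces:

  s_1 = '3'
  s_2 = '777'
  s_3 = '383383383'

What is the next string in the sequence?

777887777778877777788777

Rewriting each symbol of 383383383: 3→777, 8→88, 3→777, 3→777, 8→88, 3→777, 3→777, 8→88, 3→777, which concatenates to 777 88 777 777 88 777 777 88 777.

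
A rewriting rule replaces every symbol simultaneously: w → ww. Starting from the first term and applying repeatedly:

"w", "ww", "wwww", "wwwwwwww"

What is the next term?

wwwwwwwwwwwwwwww

Rewriting each symbol of wwwwwwww: w→ww, w→ww, w→ww, w→ww, w→ww, w→ww, w→ww, w→ww, which concatenates to ww ww ww ww ww ww ww ww.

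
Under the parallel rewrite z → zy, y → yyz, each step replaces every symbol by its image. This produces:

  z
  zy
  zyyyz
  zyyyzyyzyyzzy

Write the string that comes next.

zyyyzyyzyyzzyyyzyyzzyyyzyyzzyzyyyz

φ(zyyyzyyzyyzzy) expands symbol-by-symbol to zy yyz yyz yyz zy yyz yyz zy yyz yyz zy zy yyz; joining the 13 pieces gives the next term.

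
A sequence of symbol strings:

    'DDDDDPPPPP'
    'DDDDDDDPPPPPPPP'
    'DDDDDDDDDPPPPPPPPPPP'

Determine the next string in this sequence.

DDDDDDDDDDDPPPPPPPPPPPPPP

Reading off run lengths: D runs 5, 7, 9; P runs 5, 8, 11 — each is linear in n, where the shown terms are n = 2, 3, 4.
Setting n = 5 gives 11, 14 characters in each block.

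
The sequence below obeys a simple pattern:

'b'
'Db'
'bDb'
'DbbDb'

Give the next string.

Each term (from the third on) is the two preceding terms concatenated in order: term 3 = b·Db = bDb.
The next term joins bDb and DbbDb.

bDbDbbDb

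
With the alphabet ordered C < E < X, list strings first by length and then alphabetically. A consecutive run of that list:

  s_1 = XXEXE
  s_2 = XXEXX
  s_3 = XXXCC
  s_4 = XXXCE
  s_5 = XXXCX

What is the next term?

XXXEC

Find the rightmost character of XXXCX below X, bump it to the next letter, and reset everything to its right to C.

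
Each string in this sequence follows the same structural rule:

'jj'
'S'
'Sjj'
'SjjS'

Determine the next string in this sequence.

SjjSSjj

From term 3 onward, concatenate the last term with the second-to-last: S·jj = Sjj, Sjj·S = SjjS, …
So term 5 is SjjS·Sjj.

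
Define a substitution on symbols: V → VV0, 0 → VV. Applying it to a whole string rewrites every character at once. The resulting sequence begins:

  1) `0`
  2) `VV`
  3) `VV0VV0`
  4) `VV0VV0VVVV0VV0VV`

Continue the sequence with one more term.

φ(VV0VV0VVVV0VV0VV) expands symbol-by-symbol to VV0 VV0 VV VV0 VV0 VV VV0 VV0 VV0 VV0 VV VV0 VV0 VV VV0 VV0; joining the 16 pieces gives the next term.

VV0VV0VVVV0VV0VVVV0VV0VV0VV0VVVV0VV0VVVV0VV0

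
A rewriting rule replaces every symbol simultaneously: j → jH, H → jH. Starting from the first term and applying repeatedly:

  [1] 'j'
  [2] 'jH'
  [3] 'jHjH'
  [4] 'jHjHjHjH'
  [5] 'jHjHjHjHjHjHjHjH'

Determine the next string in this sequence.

jHjHjHjHjHjHjHjHjHjHjHjHjHjHjHjH

Replace each of the 16 characters of jHjHjHjHjHjHjHjH in place — jH jH jH jH jH jH jH jH jH jH jH jH jH jH jH jH — and concatenate.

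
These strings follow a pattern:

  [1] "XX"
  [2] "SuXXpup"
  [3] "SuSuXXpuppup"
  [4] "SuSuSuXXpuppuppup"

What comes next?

Every step adds Su to the front and pup to the end of the previous string.
One more step from SuSuSuXXpuppuppup gives the answer.

SuSuSuSuXXpuppuppuppup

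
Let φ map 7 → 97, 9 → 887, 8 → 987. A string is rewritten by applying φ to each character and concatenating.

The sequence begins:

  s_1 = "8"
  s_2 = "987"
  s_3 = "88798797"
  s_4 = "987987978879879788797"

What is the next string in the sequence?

Rewriting the 21 symbols of 987987978879879788797 one by one yields 887 987 97 887 987 97 887 97 987 987 97 887 987 97 887 97 987 987 97 887 97; concatenated:

8879879788798797887979879879788798797887979879879788797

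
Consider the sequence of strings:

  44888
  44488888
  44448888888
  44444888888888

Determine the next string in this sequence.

The n-th term is n 4's then 2n-1 8's, where the shown terms are n = 2, 3, 4, 5.
For the next term, n = 6, so the run lengths are 6, 11.

44444488888888888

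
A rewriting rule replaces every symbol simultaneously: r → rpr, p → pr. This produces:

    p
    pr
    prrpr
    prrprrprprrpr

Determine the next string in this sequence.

φ(prrprrprprrpr) expands symbol-by-symbol to pr rpr rpr pr rpr rpr pr rpr pr rpr rpr pr rpr; joining the 13 pieces gives the next term.

prrprrprprrprrprprrprprrprrprprrpr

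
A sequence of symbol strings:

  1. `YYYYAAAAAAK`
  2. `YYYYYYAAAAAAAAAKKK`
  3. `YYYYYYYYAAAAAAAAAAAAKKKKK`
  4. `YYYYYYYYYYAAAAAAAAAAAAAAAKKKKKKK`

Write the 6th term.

Each string has the form Y^{2n+2} A^{3n+3} K^{2n-1} (n = 1, 2, …).
At n = 6 the blocks have lengths 14, 21, 11.

YYYYYYYYYYYYYYAAAAAAAAAAAAAAAAAAAAAKKKKKKKKKKK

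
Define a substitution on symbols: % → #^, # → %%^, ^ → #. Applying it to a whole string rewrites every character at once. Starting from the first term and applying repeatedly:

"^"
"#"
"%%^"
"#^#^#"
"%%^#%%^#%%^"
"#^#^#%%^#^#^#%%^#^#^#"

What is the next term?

Replace each of the 21 characters of #^#^#%%^#^#^#%%^#^#^# in place — %%^ # %%^ # %%^ #^ #^ # %%^ # %%^ # %%^ #^ #^ # %%^ # %%^ # %%^ — and concatenate.

%%^#%%^#%%^#^#^#%%^#%%^#%%^#^#^#%%^#%%^#%%^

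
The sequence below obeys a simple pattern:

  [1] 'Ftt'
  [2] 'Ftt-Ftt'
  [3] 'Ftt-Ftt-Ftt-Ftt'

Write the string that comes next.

Ftt-Ftt-Ftt-Ftt-Ftt-Ftt-Ftt-Ftt

s(k+1) = s(k)·-·s(k) — each term doubles the last with '-' between the halves.
One more doubling of Ftt-Ftt-Ftt-Ftt gives the answer.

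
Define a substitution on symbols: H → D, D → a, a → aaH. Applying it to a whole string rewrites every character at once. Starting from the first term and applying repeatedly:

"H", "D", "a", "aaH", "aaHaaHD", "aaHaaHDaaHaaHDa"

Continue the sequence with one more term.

Rewriting the 15 symbols of aaHaaHDaaHaaHDa one by one yields aaH aaH D aaH aaH D a aaH aaH D aaH aaH D a aaH; concatenated:

aaHaaHDaaHaaHDaaaHaaHDaaHaaHDaaaH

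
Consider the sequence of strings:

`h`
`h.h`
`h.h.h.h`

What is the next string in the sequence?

s(k+1) = s(k)·.·s(k) — each term doubles the last with '.' between the halves.
So the next term is two copies of h.h.h.h with '.' between the halves.

h.h.h.h.h.h.h.h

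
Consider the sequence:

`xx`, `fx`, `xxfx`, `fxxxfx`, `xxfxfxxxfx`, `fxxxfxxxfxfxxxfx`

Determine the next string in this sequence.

xxfxfxxxfxfxxxfxxxfxfxxxfx

Each term (from the third on) is the two preceding terms concatenated in order: term 3 = xx·fx = xxfx.
So term 7 is xxfxfxxxfx·fxxxfxxxfxfxxxfx.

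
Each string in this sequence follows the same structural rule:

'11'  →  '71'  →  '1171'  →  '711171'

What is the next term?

This is a Fibonacci-style word recurrence s(k) = s(k−2)·s(k−1): e.g. 11·71 = 1171.
So term 5 is 1171·711171.

1171711171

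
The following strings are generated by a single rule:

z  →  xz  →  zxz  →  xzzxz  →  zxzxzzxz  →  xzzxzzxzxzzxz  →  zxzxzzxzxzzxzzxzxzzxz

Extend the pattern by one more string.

xzzxzzxzxzzxzzxzxzzxzxzzxzzxzxzzxz

This is a Fibonacci-style word recurrence s(k) = s(k−2)·s(k−1): e.g. z·xz = zxz.
The next term joins xzzxzzxzxzzxz and zxzxzzxzxzzxzzxzxzzxz.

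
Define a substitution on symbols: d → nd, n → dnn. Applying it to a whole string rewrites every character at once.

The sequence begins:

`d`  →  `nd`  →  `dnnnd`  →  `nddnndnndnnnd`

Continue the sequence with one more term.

Applying the rule to each of the 13 symbols of nddnndnndnnnd gives the pieces dnn nd nd dnn dnn nd dnn dnn nd dnn dnn dnn nd, which concatenate to the answer.

dnnndnddnndnnnddnndnnnddnndnndnnnd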